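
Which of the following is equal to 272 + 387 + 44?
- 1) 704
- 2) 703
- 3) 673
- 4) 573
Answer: 2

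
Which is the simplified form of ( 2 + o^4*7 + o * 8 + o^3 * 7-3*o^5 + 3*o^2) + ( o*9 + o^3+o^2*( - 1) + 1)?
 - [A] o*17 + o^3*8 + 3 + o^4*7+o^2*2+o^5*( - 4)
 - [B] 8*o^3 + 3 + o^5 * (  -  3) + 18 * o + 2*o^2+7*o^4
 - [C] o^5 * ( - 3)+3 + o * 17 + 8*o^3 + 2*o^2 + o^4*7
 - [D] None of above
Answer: C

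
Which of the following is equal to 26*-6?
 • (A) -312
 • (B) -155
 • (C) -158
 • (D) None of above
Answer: D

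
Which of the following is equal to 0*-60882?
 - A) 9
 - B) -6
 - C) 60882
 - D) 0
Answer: D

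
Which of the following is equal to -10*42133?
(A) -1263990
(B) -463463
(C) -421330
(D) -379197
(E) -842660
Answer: C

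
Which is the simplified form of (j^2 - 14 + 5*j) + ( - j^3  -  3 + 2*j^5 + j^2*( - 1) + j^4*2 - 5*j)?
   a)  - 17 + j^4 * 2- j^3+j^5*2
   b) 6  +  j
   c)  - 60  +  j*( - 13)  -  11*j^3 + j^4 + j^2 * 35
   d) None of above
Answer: a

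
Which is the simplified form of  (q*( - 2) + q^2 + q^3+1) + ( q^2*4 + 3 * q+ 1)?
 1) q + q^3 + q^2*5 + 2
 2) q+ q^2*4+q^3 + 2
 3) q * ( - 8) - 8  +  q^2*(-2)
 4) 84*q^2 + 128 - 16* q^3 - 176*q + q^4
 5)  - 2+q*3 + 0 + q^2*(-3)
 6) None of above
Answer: 1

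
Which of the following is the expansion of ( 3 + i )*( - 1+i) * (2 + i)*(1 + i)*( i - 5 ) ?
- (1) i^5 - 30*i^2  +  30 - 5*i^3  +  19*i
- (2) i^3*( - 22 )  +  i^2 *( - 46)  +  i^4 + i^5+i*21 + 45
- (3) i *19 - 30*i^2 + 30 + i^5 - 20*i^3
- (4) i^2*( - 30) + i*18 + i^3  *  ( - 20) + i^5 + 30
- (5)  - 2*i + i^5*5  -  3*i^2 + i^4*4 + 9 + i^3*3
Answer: 3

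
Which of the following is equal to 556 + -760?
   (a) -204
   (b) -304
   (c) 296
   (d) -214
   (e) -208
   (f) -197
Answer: a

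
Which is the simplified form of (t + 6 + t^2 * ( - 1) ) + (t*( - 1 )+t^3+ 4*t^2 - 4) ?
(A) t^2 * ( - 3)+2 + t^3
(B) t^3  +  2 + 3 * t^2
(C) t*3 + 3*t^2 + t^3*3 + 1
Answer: B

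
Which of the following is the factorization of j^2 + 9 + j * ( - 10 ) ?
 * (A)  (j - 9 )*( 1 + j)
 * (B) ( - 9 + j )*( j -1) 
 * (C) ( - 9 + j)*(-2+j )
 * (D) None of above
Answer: B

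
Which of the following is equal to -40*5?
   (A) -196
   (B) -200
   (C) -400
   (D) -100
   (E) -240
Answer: B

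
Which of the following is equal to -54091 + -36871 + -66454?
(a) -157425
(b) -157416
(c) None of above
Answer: b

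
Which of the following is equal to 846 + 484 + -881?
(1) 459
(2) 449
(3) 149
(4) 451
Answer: 2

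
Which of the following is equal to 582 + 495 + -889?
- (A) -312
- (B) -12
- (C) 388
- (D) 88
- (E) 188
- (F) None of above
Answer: E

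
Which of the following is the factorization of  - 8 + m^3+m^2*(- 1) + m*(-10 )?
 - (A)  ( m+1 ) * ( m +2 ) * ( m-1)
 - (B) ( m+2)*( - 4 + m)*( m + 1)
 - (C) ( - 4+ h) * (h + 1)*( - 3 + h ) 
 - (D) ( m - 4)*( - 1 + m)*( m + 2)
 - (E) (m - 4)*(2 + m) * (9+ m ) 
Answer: B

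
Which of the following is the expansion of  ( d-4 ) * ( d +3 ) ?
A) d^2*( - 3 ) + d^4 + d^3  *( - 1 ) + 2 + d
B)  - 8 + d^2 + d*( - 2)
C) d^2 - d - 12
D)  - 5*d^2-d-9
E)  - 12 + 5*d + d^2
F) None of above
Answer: C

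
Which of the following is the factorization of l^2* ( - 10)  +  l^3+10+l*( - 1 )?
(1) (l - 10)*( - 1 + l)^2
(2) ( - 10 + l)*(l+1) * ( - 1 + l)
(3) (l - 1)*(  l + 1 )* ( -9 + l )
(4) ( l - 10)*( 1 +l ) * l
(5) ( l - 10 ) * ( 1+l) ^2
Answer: 2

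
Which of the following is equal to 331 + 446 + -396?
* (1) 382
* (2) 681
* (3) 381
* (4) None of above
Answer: 3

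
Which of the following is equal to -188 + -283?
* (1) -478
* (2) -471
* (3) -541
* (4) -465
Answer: 2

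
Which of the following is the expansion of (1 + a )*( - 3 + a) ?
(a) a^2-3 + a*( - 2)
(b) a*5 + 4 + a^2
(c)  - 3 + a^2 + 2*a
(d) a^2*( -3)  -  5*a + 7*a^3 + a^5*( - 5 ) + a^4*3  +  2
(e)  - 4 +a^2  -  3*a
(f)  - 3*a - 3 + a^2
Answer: a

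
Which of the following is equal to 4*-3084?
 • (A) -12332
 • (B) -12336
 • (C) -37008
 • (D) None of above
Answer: B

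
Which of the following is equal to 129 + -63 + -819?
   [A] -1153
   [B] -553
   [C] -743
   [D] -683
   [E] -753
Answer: E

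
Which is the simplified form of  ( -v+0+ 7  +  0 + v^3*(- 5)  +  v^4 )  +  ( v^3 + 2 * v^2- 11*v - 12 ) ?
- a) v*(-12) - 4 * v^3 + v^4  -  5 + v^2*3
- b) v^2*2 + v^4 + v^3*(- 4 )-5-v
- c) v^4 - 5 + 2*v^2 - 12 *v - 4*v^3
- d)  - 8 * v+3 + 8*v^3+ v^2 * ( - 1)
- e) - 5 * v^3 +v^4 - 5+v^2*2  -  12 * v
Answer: c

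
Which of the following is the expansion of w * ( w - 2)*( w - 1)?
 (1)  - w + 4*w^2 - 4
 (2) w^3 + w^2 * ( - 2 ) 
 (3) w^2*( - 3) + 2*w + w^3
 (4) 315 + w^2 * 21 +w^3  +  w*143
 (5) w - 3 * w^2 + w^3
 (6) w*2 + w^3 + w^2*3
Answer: 3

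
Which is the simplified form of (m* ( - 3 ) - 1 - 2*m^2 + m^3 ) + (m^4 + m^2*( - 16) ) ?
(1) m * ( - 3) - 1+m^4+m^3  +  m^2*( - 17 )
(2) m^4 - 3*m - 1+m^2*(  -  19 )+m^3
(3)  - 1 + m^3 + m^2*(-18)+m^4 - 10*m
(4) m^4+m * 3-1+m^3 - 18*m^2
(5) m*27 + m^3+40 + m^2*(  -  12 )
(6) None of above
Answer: 6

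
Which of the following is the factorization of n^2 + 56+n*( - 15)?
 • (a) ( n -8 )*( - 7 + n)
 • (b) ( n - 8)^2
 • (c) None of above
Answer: a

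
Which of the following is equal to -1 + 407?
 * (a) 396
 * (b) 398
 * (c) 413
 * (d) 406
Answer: d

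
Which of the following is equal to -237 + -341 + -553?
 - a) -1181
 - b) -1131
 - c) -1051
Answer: b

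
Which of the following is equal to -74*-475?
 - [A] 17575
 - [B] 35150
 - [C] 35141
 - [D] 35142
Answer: B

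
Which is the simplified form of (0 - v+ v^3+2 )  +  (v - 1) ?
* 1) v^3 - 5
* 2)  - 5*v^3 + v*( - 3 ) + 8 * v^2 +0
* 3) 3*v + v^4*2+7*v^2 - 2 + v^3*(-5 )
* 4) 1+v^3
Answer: 4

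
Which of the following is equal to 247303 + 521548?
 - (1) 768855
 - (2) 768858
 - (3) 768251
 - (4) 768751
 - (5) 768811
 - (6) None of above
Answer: 6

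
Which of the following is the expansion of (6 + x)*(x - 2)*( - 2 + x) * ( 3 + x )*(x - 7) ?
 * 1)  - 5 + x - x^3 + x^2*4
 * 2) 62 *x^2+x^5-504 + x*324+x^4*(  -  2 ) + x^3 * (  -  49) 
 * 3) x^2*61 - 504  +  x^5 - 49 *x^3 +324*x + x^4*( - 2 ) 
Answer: 2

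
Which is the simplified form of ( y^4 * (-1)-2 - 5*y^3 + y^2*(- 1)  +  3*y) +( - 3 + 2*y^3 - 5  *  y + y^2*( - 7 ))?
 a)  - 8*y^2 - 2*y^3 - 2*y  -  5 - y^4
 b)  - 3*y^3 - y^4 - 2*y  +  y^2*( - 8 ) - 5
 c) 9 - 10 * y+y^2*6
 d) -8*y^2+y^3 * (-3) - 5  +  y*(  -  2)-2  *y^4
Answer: b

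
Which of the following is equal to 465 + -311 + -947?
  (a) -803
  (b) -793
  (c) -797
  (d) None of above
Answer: b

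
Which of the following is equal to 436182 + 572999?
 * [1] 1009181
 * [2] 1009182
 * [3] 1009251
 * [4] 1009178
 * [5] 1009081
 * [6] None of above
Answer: 1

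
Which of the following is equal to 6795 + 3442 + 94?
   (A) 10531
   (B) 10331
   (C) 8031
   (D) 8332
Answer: B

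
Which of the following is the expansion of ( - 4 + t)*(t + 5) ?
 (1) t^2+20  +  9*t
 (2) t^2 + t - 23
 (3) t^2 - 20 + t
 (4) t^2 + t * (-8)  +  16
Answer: 3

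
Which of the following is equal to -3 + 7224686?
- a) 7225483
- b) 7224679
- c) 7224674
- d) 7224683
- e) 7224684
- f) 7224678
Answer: d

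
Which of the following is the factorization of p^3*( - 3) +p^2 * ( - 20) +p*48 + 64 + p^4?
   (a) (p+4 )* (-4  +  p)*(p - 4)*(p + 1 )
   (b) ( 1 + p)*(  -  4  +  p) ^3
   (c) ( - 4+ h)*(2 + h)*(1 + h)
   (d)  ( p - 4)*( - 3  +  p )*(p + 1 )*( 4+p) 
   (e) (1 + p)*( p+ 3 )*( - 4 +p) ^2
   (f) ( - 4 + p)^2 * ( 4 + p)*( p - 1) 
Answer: a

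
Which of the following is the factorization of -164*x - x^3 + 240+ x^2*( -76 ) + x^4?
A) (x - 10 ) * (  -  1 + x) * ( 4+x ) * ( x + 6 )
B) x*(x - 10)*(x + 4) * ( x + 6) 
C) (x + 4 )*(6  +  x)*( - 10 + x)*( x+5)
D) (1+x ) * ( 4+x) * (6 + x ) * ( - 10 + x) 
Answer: A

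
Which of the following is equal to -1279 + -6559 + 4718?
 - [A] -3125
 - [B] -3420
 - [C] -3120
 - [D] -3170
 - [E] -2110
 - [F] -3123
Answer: C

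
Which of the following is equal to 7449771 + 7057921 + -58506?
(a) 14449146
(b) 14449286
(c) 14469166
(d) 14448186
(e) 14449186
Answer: e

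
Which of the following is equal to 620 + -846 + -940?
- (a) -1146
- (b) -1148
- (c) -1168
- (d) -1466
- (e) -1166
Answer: e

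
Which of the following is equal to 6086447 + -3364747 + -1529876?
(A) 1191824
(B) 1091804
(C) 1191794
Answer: A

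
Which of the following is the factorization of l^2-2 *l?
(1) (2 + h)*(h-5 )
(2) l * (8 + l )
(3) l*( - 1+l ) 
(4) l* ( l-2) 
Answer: 4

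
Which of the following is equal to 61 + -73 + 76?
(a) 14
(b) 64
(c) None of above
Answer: b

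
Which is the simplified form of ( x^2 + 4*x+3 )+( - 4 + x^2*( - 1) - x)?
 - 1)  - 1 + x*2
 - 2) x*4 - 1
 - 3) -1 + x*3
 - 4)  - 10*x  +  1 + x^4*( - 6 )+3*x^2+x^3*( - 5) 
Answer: 3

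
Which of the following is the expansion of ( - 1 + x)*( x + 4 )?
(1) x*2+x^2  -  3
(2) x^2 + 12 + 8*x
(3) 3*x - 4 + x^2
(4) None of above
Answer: 3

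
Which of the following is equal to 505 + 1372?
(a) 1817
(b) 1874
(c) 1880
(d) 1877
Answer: d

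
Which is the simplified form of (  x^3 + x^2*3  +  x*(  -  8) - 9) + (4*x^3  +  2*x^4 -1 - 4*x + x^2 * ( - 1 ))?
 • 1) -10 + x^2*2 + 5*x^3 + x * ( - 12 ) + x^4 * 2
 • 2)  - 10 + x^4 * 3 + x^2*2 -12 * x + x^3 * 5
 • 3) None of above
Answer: 1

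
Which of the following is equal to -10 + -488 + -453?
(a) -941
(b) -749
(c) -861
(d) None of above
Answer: d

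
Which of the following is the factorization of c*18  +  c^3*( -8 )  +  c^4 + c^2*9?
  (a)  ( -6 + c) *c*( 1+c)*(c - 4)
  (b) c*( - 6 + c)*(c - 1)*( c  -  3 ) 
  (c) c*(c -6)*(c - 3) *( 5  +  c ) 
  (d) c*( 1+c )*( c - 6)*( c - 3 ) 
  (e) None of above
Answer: d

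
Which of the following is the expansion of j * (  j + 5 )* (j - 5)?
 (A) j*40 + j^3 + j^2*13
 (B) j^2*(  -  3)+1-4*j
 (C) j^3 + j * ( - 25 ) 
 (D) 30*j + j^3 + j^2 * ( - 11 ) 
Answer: C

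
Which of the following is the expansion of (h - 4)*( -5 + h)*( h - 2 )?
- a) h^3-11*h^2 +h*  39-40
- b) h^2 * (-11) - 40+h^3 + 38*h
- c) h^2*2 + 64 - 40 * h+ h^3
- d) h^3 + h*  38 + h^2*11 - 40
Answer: b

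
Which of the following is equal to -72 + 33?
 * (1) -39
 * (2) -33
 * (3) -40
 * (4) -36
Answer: 1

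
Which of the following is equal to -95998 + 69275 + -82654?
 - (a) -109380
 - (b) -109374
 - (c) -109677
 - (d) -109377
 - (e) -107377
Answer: d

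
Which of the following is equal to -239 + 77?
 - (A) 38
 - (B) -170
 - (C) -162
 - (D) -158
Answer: C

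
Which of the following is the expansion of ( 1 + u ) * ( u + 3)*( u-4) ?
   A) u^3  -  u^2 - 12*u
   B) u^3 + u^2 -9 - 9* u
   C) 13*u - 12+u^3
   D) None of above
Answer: D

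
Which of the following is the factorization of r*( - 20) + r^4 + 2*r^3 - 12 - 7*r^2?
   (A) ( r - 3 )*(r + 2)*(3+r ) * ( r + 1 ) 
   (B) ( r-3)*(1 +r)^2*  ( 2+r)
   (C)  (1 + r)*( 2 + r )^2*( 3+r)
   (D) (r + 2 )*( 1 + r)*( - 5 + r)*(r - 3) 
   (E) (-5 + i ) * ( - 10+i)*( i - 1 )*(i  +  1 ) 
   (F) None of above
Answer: F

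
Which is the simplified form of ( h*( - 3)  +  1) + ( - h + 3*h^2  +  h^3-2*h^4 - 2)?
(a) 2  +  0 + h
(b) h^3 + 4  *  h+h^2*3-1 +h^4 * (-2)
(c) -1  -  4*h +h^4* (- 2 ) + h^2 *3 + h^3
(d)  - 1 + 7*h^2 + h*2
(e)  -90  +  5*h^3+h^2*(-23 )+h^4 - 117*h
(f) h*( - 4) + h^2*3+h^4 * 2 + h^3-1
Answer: c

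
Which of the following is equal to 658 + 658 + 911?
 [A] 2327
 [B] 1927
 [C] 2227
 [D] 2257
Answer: C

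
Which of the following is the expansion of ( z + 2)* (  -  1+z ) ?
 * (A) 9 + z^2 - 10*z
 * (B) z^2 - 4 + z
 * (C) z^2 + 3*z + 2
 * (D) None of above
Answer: D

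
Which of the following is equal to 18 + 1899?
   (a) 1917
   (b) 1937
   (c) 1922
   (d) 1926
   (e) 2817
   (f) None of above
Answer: a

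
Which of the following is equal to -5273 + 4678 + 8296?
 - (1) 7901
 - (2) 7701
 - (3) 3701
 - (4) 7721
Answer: 2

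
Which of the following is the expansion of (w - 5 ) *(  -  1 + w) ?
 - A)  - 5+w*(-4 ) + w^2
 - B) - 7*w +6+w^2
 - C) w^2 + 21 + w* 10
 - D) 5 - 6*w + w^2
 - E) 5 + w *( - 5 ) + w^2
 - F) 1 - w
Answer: D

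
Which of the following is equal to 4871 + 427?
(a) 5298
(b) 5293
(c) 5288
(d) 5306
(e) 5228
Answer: a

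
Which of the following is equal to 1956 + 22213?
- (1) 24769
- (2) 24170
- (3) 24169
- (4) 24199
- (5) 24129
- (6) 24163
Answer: 3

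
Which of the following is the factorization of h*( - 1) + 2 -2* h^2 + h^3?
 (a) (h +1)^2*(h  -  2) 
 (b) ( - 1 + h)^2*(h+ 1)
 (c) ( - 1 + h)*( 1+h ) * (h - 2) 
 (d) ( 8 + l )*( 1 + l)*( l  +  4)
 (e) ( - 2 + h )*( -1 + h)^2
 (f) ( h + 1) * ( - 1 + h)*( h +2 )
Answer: c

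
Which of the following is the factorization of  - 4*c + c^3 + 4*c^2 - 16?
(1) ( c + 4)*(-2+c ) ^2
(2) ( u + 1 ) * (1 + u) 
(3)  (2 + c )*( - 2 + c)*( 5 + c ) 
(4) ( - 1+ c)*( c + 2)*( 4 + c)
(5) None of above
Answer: 5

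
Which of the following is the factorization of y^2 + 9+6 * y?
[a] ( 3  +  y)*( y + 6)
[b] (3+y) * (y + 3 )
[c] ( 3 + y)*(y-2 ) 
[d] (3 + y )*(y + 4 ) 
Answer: b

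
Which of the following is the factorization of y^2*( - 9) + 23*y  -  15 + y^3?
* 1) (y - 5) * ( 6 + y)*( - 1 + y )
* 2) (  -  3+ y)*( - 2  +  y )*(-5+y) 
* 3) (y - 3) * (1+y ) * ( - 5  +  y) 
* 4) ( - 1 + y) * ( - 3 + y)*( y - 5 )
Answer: 4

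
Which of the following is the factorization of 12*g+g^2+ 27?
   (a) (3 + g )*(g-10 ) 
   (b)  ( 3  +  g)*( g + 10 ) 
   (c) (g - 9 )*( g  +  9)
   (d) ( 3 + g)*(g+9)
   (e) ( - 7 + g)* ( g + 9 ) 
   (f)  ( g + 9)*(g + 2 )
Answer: d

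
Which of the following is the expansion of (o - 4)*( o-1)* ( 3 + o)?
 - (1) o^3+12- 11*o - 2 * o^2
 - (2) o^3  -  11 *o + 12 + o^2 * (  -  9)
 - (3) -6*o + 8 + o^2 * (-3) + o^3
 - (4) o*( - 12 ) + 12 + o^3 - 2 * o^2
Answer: 1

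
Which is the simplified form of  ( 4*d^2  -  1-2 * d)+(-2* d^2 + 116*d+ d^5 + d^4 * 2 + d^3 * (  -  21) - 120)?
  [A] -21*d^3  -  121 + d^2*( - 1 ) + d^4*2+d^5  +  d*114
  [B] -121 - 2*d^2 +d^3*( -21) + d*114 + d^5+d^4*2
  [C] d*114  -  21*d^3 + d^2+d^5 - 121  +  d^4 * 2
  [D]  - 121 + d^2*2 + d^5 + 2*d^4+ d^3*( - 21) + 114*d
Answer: D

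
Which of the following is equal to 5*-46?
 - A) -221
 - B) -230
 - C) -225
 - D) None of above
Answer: B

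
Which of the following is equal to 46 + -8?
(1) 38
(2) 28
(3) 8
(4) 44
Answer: 1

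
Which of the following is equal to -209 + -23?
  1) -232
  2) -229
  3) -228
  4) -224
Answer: 1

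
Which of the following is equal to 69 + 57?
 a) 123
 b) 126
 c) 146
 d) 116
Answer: b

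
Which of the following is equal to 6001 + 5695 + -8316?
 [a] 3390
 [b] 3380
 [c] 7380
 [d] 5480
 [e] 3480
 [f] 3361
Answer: b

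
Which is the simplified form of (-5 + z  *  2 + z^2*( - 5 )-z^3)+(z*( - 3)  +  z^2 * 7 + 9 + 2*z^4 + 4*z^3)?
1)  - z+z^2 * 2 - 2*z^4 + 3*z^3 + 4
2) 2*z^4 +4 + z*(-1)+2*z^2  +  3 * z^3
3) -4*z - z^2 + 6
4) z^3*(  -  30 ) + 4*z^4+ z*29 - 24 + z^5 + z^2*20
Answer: 2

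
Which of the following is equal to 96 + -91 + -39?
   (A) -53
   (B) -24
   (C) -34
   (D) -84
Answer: C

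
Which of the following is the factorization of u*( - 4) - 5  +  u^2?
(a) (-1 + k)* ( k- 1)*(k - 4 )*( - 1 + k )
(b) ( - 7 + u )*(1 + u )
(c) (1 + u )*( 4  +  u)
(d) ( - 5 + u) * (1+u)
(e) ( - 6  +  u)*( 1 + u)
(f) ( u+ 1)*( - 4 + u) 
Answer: d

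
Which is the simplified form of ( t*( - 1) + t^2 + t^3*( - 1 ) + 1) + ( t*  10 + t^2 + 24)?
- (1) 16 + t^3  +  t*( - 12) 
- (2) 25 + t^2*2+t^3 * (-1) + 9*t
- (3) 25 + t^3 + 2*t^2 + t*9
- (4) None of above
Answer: 2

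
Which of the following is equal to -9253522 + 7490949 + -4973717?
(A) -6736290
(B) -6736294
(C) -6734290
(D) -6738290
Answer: A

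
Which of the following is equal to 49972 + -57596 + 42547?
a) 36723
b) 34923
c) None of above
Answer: b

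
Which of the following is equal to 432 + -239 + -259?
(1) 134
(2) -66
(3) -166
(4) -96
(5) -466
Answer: 2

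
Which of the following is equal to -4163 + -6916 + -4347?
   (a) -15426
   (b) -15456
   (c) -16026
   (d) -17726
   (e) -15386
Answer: a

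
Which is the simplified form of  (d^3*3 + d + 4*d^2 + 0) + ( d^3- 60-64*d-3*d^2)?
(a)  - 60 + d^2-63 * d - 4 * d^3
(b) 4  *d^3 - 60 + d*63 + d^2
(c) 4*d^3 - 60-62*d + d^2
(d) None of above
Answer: d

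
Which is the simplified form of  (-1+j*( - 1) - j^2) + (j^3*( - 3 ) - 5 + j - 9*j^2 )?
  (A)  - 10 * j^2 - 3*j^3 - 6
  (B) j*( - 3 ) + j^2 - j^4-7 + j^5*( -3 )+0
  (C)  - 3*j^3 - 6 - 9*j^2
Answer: A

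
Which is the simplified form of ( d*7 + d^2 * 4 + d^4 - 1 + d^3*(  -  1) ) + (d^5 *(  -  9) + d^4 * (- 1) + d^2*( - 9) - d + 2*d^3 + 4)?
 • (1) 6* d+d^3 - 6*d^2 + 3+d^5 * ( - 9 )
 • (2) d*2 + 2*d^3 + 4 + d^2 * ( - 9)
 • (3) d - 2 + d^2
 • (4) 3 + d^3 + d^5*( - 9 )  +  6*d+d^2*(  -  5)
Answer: 4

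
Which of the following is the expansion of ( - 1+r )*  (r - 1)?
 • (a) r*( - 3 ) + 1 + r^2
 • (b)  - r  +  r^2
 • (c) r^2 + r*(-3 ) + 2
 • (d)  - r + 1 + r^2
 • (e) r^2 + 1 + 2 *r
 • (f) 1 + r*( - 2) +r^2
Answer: f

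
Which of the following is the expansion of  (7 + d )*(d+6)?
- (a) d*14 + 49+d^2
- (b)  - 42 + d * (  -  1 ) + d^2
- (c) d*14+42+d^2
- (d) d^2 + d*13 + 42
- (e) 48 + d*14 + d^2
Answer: d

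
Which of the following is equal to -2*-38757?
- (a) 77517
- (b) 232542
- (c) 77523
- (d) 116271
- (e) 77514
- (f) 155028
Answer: e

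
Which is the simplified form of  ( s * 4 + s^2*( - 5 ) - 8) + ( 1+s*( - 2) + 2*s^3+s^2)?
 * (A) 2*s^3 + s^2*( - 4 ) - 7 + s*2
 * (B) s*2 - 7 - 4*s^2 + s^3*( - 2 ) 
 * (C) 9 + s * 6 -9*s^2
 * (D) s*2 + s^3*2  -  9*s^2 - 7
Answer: A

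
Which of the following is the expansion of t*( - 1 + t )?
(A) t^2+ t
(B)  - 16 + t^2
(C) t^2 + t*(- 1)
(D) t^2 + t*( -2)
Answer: C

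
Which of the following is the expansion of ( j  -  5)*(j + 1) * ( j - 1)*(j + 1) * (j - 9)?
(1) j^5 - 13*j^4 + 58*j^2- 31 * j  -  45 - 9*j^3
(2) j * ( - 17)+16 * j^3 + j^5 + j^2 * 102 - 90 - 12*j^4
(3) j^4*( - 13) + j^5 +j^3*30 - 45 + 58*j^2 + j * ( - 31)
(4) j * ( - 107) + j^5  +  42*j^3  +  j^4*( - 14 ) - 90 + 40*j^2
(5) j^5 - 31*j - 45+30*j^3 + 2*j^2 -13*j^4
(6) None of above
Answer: 3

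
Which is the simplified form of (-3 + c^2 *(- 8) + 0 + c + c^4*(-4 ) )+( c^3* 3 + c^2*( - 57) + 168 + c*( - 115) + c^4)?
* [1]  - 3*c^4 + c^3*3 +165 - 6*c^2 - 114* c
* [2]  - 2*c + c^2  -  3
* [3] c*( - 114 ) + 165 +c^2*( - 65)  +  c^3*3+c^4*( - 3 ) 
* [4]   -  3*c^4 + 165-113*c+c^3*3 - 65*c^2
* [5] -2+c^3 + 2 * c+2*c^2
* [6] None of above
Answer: 3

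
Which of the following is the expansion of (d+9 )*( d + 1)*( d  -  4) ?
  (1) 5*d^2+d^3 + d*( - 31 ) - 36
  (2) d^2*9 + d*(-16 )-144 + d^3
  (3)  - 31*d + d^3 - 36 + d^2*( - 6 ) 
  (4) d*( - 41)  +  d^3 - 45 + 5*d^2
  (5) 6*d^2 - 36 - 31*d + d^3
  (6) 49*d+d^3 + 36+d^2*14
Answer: 5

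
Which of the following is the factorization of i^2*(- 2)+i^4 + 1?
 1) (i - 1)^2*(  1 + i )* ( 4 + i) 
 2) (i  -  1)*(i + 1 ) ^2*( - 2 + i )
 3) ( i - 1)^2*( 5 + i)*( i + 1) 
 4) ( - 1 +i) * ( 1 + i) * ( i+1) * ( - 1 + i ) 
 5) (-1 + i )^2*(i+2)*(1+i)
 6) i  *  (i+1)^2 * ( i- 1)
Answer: 4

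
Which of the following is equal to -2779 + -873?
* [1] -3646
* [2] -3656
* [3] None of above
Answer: 3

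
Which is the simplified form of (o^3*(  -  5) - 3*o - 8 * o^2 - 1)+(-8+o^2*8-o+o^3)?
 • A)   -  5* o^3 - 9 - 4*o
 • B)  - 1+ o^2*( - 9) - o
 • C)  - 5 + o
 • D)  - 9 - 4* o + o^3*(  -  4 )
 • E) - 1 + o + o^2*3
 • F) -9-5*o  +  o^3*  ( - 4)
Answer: D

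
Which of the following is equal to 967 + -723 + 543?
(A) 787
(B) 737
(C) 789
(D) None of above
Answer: A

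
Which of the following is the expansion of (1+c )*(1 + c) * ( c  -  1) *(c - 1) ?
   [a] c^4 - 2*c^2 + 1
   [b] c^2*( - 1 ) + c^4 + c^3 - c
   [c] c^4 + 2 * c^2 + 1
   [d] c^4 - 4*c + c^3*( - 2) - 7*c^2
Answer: a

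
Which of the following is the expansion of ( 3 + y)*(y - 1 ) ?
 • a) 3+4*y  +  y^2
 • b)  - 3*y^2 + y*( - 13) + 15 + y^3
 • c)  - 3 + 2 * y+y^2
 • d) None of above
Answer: c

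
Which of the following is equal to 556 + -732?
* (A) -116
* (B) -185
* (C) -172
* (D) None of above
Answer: D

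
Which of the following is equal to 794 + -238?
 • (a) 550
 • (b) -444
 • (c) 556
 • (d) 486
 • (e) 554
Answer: c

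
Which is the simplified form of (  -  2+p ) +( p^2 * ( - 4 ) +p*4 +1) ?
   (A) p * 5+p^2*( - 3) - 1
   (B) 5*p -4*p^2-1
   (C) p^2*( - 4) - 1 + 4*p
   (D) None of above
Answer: B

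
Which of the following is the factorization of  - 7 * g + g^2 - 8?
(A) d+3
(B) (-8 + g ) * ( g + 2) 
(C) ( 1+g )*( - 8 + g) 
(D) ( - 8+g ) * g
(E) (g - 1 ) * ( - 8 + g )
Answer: C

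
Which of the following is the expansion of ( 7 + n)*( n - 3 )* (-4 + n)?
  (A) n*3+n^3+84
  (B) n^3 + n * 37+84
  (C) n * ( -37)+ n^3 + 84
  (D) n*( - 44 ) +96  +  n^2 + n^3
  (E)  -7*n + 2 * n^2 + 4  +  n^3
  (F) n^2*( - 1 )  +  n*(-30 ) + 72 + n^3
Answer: C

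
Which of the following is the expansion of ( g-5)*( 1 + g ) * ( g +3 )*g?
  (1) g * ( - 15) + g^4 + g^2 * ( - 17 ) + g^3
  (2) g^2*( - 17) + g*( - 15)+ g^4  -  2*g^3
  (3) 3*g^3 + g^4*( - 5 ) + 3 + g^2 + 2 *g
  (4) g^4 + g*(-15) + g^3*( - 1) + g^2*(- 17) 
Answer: 4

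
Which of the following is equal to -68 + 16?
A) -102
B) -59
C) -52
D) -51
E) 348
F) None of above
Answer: C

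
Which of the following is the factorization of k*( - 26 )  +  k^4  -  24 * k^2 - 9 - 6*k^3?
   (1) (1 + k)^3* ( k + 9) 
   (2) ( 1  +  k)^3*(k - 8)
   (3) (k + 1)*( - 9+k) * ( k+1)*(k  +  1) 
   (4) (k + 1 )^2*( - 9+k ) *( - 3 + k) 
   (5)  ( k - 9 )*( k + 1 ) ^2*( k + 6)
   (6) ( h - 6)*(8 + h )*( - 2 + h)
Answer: 3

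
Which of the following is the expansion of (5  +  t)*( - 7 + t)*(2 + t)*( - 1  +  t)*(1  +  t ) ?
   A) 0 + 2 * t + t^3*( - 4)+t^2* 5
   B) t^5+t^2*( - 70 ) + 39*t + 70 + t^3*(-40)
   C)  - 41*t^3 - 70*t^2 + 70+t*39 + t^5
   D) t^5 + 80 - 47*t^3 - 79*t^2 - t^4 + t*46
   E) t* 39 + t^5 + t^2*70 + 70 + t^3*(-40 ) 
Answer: B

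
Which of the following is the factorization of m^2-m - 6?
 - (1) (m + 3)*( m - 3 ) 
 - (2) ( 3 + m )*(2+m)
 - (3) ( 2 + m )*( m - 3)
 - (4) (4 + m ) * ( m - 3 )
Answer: 3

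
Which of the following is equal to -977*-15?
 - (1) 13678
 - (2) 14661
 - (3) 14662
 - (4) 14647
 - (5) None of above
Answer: 5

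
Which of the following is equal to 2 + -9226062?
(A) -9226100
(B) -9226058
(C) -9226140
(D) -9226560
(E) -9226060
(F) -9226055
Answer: E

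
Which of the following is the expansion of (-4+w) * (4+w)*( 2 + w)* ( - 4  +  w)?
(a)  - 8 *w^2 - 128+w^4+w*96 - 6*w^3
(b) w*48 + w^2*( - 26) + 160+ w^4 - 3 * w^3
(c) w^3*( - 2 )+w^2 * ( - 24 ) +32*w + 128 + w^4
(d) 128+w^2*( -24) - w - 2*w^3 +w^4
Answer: c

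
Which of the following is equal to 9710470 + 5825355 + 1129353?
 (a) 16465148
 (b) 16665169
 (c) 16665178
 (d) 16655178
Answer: c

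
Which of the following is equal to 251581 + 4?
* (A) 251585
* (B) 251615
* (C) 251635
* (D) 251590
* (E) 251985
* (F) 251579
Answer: A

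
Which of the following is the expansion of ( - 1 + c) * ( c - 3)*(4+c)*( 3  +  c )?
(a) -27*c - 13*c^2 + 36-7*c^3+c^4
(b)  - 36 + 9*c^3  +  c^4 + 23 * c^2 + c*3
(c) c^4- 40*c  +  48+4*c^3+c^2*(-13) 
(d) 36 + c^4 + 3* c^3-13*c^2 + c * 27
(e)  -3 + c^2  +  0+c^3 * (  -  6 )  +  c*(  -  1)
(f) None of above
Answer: f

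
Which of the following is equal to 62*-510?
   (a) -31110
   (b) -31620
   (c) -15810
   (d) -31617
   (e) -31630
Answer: b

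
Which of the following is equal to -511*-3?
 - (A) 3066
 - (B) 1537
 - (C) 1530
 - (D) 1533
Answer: D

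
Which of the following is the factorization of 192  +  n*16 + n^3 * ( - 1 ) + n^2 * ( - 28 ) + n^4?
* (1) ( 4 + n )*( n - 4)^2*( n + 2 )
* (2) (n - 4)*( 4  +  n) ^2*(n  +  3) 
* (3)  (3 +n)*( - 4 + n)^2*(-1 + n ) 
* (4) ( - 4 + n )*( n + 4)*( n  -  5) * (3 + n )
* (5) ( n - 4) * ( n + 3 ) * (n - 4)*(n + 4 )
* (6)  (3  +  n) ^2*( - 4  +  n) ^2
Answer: 5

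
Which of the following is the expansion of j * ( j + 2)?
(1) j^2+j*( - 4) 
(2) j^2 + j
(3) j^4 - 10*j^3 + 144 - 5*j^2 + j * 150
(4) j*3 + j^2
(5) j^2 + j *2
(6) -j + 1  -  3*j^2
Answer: 5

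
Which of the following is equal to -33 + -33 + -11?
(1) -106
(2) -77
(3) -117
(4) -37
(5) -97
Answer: 2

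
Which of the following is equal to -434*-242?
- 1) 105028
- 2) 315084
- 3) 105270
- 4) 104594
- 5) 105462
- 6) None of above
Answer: 1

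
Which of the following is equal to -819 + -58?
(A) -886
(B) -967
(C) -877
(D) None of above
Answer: C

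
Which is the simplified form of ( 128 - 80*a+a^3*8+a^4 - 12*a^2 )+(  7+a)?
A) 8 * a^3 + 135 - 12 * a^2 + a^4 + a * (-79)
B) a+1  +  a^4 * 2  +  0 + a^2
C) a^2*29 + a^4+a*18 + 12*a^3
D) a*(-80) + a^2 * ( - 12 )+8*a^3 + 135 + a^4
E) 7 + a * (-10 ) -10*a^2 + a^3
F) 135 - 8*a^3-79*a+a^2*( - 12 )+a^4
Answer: A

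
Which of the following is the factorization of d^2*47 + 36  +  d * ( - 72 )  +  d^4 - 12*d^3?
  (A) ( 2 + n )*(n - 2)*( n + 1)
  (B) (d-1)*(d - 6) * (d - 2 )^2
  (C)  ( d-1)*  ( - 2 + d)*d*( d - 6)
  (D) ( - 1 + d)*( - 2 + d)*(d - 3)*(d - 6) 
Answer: D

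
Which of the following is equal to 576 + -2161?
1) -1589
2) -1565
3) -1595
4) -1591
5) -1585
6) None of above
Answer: 5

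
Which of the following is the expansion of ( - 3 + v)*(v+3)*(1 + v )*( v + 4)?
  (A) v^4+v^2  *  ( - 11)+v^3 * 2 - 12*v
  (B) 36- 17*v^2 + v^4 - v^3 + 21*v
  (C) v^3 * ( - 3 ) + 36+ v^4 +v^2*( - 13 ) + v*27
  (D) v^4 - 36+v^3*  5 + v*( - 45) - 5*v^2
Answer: D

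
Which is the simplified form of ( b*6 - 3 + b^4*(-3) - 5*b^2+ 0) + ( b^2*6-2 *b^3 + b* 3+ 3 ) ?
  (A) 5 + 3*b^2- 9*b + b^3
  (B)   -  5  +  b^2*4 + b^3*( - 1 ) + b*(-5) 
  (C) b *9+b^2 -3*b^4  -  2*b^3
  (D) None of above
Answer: C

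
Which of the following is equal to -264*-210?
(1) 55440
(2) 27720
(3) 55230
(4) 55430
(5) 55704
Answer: 1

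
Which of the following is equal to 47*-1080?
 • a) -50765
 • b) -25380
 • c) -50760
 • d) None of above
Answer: c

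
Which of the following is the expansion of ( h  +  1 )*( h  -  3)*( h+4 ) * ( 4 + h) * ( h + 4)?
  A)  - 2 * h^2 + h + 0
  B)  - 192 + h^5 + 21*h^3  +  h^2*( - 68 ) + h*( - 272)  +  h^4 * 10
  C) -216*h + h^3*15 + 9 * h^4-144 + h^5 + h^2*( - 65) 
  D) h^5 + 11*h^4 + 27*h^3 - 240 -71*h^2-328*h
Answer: B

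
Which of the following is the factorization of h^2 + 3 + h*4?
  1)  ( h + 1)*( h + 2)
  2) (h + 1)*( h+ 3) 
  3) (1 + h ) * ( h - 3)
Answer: 2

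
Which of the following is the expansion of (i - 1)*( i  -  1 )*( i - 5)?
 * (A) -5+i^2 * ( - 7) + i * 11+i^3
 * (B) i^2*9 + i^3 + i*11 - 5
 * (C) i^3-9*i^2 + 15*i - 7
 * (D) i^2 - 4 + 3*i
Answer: A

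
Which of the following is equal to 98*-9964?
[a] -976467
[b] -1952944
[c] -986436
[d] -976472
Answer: d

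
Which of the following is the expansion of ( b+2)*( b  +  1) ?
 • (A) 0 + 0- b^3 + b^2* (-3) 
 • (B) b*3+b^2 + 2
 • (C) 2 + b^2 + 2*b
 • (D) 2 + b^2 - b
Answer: B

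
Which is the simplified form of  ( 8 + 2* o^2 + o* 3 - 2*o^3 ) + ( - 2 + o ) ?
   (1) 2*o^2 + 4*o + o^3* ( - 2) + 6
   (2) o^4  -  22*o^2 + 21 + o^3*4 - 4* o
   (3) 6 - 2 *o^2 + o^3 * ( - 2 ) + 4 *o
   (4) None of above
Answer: 1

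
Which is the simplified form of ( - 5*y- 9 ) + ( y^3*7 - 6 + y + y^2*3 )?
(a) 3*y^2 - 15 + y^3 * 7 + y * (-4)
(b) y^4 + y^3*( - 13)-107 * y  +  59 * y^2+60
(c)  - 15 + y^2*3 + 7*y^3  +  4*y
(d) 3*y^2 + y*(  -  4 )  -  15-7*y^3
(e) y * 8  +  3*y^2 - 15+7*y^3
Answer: a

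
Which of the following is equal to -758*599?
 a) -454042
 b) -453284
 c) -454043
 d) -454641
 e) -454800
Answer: a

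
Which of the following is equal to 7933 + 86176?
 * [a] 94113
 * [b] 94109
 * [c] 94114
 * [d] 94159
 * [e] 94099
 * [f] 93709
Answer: b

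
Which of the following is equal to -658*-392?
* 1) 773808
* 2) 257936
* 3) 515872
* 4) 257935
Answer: 2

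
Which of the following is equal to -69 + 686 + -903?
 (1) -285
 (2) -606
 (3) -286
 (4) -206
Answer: 3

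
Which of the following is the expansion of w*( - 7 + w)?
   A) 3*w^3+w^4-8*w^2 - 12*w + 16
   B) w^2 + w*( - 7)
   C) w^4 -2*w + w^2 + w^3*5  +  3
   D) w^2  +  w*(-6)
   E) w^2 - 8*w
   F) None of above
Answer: B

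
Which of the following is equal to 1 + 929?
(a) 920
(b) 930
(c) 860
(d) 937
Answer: b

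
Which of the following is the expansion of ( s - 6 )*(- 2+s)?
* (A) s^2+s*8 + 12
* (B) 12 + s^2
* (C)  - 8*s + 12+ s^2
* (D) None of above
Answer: C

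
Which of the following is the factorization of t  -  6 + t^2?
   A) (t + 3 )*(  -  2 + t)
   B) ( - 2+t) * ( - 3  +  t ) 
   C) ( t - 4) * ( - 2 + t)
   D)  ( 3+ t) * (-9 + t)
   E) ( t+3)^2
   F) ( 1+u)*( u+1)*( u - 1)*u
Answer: A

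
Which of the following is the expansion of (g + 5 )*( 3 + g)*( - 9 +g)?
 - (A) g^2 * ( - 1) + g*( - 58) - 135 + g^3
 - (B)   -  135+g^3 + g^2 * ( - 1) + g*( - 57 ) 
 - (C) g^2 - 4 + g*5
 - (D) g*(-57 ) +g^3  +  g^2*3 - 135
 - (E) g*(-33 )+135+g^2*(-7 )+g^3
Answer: B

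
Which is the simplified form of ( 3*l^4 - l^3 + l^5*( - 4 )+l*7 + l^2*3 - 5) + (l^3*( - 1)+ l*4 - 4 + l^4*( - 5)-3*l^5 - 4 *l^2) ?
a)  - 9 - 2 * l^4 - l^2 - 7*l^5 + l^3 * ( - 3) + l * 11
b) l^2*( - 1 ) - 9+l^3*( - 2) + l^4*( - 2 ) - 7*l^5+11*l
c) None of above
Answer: b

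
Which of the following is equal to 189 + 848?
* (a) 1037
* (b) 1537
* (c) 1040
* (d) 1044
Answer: a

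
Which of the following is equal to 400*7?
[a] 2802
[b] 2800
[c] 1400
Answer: b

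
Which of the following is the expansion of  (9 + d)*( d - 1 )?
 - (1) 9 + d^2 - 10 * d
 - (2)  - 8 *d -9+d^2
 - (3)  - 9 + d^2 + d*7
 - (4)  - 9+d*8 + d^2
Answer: 4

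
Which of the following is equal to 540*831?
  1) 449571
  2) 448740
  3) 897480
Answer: 2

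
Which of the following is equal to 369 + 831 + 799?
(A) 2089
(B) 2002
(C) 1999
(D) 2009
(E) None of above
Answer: C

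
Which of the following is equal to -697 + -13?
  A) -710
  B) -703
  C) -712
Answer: A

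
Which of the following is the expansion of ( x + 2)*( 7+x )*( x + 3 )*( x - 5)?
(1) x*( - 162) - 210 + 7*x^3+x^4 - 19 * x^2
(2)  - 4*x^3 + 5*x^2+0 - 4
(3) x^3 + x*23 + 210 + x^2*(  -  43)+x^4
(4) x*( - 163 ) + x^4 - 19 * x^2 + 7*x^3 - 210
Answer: 4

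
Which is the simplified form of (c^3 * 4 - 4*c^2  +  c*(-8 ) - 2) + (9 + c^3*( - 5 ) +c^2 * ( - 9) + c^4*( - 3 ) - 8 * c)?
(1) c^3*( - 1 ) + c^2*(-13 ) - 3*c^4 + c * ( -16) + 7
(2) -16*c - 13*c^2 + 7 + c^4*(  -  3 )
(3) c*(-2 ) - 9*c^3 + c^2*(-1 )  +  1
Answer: 1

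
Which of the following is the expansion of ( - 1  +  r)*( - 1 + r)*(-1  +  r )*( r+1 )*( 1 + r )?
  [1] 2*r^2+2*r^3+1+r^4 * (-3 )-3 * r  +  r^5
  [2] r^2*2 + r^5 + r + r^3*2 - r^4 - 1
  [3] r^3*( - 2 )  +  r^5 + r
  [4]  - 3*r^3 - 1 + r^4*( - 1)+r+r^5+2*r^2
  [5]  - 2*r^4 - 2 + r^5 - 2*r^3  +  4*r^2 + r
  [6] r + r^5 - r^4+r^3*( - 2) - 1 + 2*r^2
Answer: 6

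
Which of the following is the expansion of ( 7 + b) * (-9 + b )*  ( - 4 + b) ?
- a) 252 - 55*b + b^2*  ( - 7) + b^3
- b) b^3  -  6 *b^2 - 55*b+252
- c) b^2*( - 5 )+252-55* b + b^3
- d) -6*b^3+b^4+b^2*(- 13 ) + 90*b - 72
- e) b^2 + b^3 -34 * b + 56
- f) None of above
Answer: b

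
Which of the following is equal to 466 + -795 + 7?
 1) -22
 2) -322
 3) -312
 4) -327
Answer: 2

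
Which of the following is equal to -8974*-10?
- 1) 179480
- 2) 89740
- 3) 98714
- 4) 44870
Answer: 2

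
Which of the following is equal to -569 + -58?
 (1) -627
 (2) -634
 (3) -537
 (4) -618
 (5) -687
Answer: 1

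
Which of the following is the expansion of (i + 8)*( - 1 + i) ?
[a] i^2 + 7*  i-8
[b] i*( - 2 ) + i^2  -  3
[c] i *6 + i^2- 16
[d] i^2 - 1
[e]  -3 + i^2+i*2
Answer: a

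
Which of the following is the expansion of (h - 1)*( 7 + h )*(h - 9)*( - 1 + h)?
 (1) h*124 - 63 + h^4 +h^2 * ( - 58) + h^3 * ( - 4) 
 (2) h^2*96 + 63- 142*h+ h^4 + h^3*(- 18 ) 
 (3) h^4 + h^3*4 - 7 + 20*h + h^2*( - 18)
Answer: 1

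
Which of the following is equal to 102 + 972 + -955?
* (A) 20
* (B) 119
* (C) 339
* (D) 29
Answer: B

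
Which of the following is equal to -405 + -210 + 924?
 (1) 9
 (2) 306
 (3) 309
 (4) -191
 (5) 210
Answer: 3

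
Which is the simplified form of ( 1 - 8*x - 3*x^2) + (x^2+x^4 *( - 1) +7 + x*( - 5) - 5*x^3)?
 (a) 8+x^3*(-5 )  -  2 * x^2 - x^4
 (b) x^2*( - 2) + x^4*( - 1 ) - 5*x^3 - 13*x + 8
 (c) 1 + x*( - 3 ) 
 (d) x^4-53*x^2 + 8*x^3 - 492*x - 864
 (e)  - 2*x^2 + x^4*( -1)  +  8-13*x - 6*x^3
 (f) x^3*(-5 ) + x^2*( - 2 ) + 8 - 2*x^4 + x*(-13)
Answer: b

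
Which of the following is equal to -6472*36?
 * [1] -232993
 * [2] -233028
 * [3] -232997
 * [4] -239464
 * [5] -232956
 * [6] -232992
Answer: 6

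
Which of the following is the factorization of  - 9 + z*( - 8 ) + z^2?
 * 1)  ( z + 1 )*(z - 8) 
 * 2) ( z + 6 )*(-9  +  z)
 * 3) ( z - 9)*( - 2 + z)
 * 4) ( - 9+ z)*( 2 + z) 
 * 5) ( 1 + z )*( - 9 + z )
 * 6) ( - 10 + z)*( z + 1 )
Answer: 5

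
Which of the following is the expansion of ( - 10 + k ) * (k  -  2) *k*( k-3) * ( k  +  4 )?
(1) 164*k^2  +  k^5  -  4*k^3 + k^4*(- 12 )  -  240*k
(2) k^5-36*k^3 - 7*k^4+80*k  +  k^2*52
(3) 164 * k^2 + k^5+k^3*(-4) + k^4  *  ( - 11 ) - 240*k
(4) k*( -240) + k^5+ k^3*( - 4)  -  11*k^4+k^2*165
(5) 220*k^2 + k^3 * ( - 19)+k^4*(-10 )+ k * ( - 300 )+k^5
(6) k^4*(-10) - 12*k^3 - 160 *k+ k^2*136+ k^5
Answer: 3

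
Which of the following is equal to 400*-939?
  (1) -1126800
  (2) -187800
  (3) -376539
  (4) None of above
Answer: 4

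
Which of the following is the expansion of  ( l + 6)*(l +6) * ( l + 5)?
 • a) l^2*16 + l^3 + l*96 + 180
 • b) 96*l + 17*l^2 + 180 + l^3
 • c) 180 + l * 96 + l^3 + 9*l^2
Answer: b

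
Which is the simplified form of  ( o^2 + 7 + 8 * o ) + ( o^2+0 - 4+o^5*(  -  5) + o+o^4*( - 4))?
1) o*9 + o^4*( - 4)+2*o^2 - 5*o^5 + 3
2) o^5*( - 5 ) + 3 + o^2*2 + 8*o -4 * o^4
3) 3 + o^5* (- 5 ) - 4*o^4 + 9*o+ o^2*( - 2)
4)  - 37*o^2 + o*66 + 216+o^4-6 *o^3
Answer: 1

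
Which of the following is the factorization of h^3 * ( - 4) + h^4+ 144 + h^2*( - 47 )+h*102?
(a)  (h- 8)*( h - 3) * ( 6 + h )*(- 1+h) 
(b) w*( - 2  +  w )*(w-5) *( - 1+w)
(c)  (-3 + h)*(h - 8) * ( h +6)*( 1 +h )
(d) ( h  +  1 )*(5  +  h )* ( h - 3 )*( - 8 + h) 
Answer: c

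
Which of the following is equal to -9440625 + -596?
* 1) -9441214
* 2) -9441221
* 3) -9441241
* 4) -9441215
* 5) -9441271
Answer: 2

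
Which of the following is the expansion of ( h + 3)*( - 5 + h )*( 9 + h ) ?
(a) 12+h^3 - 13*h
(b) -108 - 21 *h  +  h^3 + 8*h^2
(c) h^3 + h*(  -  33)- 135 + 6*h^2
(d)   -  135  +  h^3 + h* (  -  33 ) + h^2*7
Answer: d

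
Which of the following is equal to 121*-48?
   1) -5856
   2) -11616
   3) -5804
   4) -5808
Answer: 4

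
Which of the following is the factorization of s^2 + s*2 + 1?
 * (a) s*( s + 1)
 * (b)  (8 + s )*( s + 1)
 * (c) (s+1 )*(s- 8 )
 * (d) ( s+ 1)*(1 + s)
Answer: d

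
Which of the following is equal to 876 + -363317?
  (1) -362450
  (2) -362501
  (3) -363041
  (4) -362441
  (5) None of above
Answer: 4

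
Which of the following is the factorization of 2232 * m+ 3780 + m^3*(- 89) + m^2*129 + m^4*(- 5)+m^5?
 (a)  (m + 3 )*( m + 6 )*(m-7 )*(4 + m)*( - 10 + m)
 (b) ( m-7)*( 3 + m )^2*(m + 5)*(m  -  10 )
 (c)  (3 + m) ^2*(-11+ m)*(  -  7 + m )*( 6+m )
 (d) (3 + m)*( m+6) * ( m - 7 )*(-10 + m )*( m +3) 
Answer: d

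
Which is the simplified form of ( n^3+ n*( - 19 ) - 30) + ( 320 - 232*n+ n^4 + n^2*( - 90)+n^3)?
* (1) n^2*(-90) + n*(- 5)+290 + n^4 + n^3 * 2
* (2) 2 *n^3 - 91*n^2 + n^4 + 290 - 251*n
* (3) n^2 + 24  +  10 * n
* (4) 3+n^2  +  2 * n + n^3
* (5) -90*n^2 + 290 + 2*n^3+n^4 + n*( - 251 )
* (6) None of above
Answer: 5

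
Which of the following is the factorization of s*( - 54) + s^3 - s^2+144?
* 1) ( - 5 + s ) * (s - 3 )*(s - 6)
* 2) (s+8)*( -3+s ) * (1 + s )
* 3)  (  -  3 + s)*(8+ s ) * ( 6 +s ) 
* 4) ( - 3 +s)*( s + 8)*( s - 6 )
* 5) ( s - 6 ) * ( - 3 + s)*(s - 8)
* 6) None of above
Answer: 4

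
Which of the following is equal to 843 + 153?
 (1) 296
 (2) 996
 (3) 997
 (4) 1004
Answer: 2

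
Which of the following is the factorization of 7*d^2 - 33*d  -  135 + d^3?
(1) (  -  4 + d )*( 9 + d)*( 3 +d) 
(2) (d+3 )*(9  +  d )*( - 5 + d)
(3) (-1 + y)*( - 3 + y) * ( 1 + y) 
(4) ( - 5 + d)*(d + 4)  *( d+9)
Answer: 2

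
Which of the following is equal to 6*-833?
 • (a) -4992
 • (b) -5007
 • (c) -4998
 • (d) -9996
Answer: c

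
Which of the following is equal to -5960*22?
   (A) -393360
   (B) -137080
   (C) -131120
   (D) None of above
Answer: C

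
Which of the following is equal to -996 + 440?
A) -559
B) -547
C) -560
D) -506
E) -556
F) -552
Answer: E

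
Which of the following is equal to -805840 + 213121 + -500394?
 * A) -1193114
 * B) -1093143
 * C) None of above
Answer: C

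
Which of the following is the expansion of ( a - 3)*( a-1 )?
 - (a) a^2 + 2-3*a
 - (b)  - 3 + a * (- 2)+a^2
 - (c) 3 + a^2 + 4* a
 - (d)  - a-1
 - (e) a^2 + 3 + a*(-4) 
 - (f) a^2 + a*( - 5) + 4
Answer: e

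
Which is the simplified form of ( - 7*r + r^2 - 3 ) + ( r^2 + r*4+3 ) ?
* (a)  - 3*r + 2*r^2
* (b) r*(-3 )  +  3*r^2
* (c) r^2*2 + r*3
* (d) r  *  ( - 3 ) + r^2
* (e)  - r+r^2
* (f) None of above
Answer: a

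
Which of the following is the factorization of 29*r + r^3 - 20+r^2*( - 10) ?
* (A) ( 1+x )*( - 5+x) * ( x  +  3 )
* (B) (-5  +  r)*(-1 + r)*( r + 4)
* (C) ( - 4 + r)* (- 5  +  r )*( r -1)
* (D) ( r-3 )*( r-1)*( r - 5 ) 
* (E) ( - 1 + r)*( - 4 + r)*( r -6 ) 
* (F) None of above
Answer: C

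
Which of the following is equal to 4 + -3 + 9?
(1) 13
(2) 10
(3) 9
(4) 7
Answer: 2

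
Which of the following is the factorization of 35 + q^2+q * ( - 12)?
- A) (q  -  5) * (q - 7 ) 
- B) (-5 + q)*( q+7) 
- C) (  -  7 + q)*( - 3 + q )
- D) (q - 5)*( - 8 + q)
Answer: A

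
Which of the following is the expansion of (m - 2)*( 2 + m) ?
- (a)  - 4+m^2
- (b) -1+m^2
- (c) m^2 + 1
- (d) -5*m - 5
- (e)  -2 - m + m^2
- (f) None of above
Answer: a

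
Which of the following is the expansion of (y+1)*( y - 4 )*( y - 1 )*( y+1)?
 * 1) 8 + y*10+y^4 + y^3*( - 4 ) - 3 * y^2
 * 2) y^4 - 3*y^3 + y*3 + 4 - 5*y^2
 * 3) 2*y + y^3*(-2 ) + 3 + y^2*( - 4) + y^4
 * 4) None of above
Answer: 2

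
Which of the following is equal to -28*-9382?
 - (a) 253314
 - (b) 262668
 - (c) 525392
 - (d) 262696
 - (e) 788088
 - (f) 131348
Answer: d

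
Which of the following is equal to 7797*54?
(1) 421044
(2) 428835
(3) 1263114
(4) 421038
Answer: 4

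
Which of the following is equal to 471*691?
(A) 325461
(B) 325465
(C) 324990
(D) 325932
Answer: A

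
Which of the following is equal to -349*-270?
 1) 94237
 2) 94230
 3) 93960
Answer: 2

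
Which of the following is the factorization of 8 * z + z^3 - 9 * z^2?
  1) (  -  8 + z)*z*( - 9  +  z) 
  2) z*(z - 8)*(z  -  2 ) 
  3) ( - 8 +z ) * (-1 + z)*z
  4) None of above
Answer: 3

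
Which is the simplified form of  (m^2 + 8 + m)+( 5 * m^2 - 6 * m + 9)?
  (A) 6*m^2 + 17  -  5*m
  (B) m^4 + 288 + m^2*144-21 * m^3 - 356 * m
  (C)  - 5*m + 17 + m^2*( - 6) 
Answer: A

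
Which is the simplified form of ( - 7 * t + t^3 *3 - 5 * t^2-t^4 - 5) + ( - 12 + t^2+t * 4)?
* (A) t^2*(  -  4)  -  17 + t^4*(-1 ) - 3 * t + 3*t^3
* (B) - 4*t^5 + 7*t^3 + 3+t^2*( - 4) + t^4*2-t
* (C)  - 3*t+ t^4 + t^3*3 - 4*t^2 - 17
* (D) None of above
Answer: A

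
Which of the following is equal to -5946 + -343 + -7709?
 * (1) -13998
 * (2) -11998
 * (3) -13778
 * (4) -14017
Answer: 1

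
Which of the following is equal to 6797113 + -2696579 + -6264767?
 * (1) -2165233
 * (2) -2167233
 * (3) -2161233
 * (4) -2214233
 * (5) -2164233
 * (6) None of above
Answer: 5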